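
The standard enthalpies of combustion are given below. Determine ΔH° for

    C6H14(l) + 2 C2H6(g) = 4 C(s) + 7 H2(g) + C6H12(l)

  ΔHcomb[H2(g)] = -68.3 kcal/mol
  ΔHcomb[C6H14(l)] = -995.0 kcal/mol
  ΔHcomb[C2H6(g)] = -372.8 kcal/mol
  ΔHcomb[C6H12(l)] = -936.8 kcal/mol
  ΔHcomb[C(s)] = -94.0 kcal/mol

ΔH° = 50.3 kcal/mol

Using ΔH = Σ nΔHc°(reactants) − Σ nΔHc°(products):
= [1·(-995.0) + 2·(-372.8)] − [4·(-94.0) + 7·(-68.3) + 1·(-936.8)]
= 50.3 kcal/mol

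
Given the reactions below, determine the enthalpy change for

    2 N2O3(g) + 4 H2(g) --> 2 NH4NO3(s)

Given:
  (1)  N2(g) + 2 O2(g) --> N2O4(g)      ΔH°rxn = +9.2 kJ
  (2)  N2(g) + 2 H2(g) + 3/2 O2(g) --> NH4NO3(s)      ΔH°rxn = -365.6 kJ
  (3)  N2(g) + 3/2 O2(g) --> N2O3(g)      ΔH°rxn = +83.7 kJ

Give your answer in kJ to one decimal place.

(1): not needed (N2O4(g) appears nowhere else).
(2) × 2 (×2 to match 2 NH4NO3(s) in the target): (2)·(-365.6) = -731.2 kJ
(3) reversed and × 2 (reverse to put N2O3(g) on the reactant side; ×2 to match 2 N2O3(g) in the target): (-2)·(+83.7) = -167.4 kJ
ΔH°rxn = (2)·(-365.6) + (-2)·(+83.7) = -898.6 kJ

ΔH°rxn = -898.6 kJ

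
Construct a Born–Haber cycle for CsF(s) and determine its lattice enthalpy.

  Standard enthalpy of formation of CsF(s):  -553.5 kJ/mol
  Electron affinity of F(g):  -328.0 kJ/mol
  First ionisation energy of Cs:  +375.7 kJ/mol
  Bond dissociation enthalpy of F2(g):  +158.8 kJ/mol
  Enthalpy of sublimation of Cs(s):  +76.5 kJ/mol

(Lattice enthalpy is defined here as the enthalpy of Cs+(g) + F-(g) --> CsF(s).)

ΔHf° = 1·ΔHsub + 1·(ΣIE) + 1/2·D(F2) + 1·EA + U
-553.5 = 1·(+76.5) + 1·(+375.7) + 1/2·(+158.8) + 1·(-328.0) + U
U = -553.5 − (+203.6) = -757.1 kJ/mol

U = -757.1 kJ/mol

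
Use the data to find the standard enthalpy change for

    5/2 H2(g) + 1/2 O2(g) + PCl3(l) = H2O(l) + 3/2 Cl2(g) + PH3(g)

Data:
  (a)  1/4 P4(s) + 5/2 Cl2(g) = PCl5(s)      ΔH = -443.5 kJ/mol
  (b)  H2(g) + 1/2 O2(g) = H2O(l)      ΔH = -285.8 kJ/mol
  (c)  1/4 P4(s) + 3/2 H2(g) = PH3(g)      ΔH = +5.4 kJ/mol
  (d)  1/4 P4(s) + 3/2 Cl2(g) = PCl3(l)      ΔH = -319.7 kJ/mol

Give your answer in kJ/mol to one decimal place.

ΔH = 39.3 kJ/mol

(a): not needed.
(b) as written: -285.8 kJ/mol
(c) as written: +5.4 kJ/mol
(d) reversed: +319.7 kJ/mol
Combining the equations, ΔH = (1)·(-285.8) + (1)·(+5.4) + (-1)·(-319.7) = 39.3 kJ/mol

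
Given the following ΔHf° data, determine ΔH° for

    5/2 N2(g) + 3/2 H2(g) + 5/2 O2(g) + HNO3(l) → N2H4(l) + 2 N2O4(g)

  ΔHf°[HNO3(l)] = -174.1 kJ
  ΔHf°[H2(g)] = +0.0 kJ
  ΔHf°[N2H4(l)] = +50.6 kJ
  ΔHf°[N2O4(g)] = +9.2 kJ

Products: 1·(+50.6) + 2·(+9.2) = +69.0
Reactants: 5/2·(+0.0) + 3/2·(+0.0) + 5/2·(+0.0) + 1·(-174.1) = -174.1
ΔH° = (+69.0) − (-174.1) = 243.1 kJ

ΔH° = 243.1 kJ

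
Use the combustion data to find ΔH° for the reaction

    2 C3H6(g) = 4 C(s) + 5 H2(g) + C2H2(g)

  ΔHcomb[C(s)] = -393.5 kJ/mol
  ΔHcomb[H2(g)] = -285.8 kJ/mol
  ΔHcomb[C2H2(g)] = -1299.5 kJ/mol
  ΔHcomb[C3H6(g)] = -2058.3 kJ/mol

ΔH° = 185.9 kJ/mol

Using ΔH = Σ nΔHc°(reactants) − Σ nΔHc°(products):
= [2·(-2058.3)] − [4·(-393.5) + 5·(-285.8) + 1·(-1299.5)]
= 185.9 kJ/mol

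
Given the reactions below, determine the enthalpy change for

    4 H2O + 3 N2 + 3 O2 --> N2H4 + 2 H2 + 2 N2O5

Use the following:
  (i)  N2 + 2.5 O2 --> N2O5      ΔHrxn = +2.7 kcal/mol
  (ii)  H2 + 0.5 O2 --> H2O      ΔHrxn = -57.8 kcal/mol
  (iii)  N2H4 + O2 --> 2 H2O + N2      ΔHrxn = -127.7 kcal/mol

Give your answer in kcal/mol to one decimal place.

(i) × 2: (2)·(+2.7) = +5.4 kcal/mol
(ii) reversed and × 2: (-2)·(-57.8) = +115.6 kcal/mol
(iii) reversed: +127.7 kcal/mol
Summing the manipulated equations, ΔHrxn = (2)·(+2.7) + (-2)·(-57.8) + (-1)·(-127.7) = 248.7 kcal/mol

ΔHrxn = 248.7 kcal/mol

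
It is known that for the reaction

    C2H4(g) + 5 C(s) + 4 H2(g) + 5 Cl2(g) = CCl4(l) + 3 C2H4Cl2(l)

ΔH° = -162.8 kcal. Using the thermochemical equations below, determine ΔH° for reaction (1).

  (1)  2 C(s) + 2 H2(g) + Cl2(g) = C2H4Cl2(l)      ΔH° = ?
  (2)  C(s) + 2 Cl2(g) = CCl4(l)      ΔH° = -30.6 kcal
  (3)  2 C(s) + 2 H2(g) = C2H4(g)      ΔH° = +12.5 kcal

(1) × 3: contributes 3·x
(2) as written: -30.6 kcal
(3) reversed: -12.5 kcal
-162.8 = (-30.6) + (-12.5) + 3·x
x = (-162.8 − (-43.1)) / (3) = -39.9 kcal

ΔH° = -39.9 kcal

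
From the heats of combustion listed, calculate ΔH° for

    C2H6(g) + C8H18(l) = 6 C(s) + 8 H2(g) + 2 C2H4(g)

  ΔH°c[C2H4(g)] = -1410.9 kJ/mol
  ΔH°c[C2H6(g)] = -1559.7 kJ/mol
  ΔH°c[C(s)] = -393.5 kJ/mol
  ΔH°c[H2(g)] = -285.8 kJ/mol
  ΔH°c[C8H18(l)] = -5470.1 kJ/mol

With combustion enthalpies, reactants minus products:
= [1·(-1559.7) + 1·(-5470.1)] − [6·(-393.5) + 8·(-285.8) + 2·(-1410.9)]
= 439.4 kJ/mol

ΔH° = 439.4 kJ/mol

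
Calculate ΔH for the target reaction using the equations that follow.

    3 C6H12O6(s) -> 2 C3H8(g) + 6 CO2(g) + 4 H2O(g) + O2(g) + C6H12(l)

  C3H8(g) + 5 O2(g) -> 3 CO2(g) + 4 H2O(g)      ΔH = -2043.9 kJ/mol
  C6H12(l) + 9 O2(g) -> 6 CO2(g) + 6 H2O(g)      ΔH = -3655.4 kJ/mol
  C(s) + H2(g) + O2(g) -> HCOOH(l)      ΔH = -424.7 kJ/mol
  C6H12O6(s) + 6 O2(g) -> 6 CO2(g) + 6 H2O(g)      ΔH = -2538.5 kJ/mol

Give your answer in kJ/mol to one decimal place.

equation 1 reversed and × 2: (-2)·(-2043.9) = +4087.8 kJ/mol
equation 2 reversed: +3655.4 kJ/mol
equation 3: not needed.
equation 4 × 3: (3)·(-2538.5) = -7615.5 kJ/mol
ΔH = (+4087.8) + (+3655.4) + (-7615.5) = 127.7 kJ/mol

ΔH = 127.7 kJ/mol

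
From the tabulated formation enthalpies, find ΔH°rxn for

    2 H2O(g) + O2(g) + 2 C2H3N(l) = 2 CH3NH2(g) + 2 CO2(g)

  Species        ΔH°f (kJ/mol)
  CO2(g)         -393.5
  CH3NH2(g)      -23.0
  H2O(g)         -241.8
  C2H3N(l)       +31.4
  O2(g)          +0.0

ΔH°rxn = -412.2 kJ/mol

ΔH°rxn = Σ nΔHf°(products) − Σ nΔHf°(reactants).
Products: 2·(-23.0) + 2·(-393.5) = -833.0
Reactants: 2·(-241.8) + 1·(+0.0) + 2·(+31.4) = -420.8
ΔH°rxn = (-833.0) − (-420.8) = -412.2 kJ/mol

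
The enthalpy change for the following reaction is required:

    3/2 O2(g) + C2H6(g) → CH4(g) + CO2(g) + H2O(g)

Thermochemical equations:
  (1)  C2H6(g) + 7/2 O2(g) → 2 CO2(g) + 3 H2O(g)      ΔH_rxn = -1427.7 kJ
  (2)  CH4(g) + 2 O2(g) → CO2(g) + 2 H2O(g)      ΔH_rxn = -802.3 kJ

(1) as written: -1427.7 kJ
(2) reversed: +802.3 kJ
Since enthalpy is a state function, ΔH_rxn = (1)·(-1427.7) + (-1)·(-802.3) = -625.4 kJ

ΔH_rxn = -625.4 kJ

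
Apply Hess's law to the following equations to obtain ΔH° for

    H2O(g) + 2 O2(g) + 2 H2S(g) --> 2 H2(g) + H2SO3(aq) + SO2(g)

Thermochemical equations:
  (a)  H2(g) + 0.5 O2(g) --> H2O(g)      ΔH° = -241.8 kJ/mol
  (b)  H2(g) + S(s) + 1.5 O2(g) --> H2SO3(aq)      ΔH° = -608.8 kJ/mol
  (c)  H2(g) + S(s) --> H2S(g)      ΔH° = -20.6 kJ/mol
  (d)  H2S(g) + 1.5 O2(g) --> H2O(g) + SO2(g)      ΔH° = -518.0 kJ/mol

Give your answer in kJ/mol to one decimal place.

(a) reversed and × 2: (-2)·(-241.8) = +483.6 kJ/mol
(b) as written: -608.8 kJ/mol
(c) reversed: +20.6 kJ/mol
(d) as written: -518.0 kJ/mol
Combining the equations, ΔH° = (-2)·(-241.8) + (1)·(-608.8) + (-1)·(-20.6) + (1)·(-518.0) = -622.6 kJ/mol

ΔH° = -622.6 kJ/mol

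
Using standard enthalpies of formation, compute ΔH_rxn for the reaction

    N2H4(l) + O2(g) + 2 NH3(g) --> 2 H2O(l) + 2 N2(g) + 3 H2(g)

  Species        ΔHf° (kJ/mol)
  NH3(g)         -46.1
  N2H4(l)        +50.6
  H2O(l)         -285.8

Products: 2·(-285.8) + 2·(+0.0) + 3·(+0.0) = -571.6
Reactants: 1·(+50.6) + 1·(+0.0) + 2·(-46.1) = -41.6
ΔH_rxn = (-571.6) − (-41.6) = -530.0 kJ/mol

ΔH_rxn = -530.0 kJ/mol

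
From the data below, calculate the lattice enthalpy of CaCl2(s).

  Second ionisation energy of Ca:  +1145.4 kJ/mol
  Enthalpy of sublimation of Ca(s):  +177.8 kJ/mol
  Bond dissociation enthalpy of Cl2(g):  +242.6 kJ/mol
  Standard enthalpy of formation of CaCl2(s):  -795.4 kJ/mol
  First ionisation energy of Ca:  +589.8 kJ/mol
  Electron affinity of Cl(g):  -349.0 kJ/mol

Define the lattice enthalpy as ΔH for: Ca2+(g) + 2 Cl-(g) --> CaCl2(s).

ΔHf° = 1·ΔHsub + 1·(ΣIE) + 1·D(Cl2) + 2·EA + U
-795.4 = 1·(+177.8) + 1·(+1735.2) + 1·(+242.6) + 2·(-349.0) + U
U = -795.4 − (+1457.6) = -2253.0 kJ/mol

U = -2253.0 kJ/mol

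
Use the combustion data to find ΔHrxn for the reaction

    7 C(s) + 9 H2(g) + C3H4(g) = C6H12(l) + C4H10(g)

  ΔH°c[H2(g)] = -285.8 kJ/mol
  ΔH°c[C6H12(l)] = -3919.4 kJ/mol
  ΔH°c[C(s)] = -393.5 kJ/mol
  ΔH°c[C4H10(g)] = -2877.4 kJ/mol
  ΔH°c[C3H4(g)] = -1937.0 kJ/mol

ΔHrxn = -466.9 kJ/mol

Using ΔH = Σ nΔHc°(reactants) − Σ nΔHc°(products):
= [7·(-393.5) + 9·(-285.8) + 1·(-1937.0)] − [1·(-3919.4) + 1·(-2877.4)]
= -466.9 kJ/mol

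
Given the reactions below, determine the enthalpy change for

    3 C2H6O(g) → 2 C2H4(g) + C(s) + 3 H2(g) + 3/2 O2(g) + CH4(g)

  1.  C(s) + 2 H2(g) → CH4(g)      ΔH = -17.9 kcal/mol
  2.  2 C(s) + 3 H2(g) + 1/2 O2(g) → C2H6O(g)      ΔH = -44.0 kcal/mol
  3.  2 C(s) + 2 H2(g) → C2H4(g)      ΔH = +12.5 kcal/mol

ΔH = 139.1 kcal/mol

eq. 1 as written: -17.9 kcal/mol
eq. 2 reversed and × 3: (-3)·(-44.0) = +132.0 kcal/mol
eq. 3 × 2: (2)·(+12.5) = +25.0 kcal/mol
By Hess's law, ΔH = (-17.9) + (+132.0) + (+25.0) = 139.1 kcal/mol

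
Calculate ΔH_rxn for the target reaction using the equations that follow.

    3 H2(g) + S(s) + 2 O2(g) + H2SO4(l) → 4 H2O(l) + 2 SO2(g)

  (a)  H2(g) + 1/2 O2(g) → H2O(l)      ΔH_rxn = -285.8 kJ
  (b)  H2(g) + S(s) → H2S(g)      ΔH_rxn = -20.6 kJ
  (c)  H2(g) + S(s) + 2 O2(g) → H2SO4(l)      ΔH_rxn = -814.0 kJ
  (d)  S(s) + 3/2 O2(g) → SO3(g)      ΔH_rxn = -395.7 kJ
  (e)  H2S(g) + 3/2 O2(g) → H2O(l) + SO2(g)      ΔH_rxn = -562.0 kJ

ΔH_rxn = -922.8 kJ

(a) × 2: (2)·(-285.8) = -571.6 kJ
(b) × 2: (2)·(-20.6) = -41.2 kJ
(c) reversed: +814.0 kJ
(d): not needed.
(e) × 2: (2)·(-562.0) = -1124.0 kJ
Since enthalpy is a state function, ΔH_rxn = (-571.6) + (-41.2) + (+814.0) + (-1124.0) = -922.8 kJ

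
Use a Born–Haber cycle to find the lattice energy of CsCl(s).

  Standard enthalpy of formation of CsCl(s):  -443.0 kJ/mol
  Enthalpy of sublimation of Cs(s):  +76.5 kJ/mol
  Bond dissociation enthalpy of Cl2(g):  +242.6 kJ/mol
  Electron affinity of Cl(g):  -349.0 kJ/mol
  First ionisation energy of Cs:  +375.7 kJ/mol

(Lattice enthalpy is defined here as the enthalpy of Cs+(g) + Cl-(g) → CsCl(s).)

U = -667.5 kJ/mol

ΔHf° = 1·ΔHsub + 1·(ΣIE) + 1/2·D(Cl2) + 1·EA + U
-443.0 = 1·(+76.5) + 1·(+375.7) + 1/2·(+242.6) + 1·(-349.0) + U
U = -443.0 − (+224.5) = -667.5 kJ/mol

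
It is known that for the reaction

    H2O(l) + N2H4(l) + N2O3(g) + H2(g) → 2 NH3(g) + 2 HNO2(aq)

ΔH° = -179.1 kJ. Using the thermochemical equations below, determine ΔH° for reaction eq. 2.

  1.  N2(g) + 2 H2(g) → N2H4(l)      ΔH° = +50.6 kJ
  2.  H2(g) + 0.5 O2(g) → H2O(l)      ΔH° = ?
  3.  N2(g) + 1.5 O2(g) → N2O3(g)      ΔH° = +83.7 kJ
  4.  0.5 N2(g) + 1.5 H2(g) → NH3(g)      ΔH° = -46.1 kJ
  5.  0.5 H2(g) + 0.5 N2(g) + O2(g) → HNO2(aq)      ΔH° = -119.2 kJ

ΔH° = -285.8 kJ

eq. 1 reversed (N2H4(l) must end up as a reactant): -50.6 kJ
eq. 2 reversed (H2O(l) must end up as a reactant): contributes −x
eq. 3 reversed (reverse to put N2O3(g) on the reactant side): -83.7 kJ
eq. 4 × 2 (scale by 2 for the 2 NH3(g)): (2)·(-46.1) = -92.2 kJ
eq. 5 × 2 (scale by 2 for the 2 HNO2(aq)): (2)·(-119.2) = -238.4 kJ
-179.1 = (-50.6) + (-83.7) + (-92.2) + (-238.4) − x
x = (-179.1 − (-464.9)) / (-1) = -285.8 kJ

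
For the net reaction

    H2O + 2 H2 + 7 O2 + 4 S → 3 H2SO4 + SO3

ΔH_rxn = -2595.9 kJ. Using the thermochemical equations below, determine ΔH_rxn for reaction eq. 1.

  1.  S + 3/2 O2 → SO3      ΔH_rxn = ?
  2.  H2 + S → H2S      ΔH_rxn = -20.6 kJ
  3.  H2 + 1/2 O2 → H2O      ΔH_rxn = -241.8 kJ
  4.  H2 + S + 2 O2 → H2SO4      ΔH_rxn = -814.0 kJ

eq. 1 as written: contributes x
eq. 2: not needed.
eq. 3 reversed: +241.8 kJ
eq. 4 × 3: (3)·(-814.0) = -2442.0 kJ
-2595.9 = (+241.8) + (-2442.0) + x
x = (-2595.9 − (-2200.2)) / (1) = -395.7 kJ

ΔH_rxn = -395.7 kJ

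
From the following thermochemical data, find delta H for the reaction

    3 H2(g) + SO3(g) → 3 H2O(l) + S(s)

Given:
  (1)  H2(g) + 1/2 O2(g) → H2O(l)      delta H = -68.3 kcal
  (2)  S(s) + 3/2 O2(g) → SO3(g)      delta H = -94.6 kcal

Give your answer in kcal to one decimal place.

delta H = -110.3 kcal

(1) × 3: (3)·(-68.3) = -204.9 kcal
(2) reversed: +94.6 kcal
Since enthalpy is a state function, delta H = (3)·(-68.3) + (-1)·(-94.6) = -110.3 kcal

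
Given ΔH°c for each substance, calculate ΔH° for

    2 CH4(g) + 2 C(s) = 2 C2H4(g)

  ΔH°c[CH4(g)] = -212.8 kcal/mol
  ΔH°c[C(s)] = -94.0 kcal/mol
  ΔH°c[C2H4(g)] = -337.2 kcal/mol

ΔH° = 60.8 kcal/mol

Using ΔH = Σ nΔHc°(reactants) − Σ nΔHc°(products):
= [2·(-212.8) + 2·(-94.0)] − [2·(-337.2)]
= 60.8 kcal/mol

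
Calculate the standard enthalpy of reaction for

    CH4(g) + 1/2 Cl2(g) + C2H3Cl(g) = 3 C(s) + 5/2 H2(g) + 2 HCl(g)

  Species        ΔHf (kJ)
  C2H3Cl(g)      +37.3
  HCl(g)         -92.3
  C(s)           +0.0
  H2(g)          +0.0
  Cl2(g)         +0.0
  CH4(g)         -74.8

ΔH_rxn = -147.1 kJ

Products: 3·(+0.0) + 5/2·(+0.0) + 2·(-92.3) = -184.6
Reactants: 1·(-74.8) + 1/2·(+0.0) + 1·(+37.3) = -37.5
ΔH_rxn = (-184.6) − (-37.5) = -147.1 kJ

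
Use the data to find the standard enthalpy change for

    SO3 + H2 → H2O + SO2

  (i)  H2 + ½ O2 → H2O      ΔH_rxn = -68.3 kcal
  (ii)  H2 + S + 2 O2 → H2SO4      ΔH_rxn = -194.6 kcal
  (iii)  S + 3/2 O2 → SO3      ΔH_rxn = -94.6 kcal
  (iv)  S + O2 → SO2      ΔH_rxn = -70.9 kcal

ΔH_rxn = -44.6 kcal

(i) as written (H2O already on the product side): -68.3 kcal
(ii): not needed (H2SO4 appears nowhere else).
(iii) reversed (reverse to put SO3 on the reactant side): +94.6 kcal
(iv) as written (SO2 already on the product side): -70.9 kcal
ΔH_rxn = (-68.3) + (+94.6) + (-70.9) = -44.6 kcal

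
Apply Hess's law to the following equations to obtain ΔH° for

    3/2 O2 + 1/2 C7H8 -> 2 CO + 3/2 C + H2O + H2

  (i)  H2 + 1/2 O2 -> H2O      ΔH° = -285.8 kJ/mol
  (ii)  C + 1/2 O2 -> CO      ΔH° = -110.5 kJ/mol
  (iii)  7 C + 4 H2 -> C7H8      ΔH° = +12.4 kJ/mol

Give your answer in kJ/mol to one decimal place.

(i) as written (H2O already on the product side): -285.8 kJ/mol
(ii) × 2 (scale by 2 for the 2 CO): (2)·(-110.5) = -221.0 kJ/mol
(iii) reversed and × 1/2 (reverse to put C7H8 on the reactant side; scale by 1/2 for the 1/2 C7H8): (-1/2)·(+12.4) = -6.2 kJ/mol
Combining the equations, ΔH° = (1)·(-285.8) + (2)·(-110.5) + (-1/2)·(+12.4) = -513.0 kJ/mol

ΔH° = -513.0 kJ/mol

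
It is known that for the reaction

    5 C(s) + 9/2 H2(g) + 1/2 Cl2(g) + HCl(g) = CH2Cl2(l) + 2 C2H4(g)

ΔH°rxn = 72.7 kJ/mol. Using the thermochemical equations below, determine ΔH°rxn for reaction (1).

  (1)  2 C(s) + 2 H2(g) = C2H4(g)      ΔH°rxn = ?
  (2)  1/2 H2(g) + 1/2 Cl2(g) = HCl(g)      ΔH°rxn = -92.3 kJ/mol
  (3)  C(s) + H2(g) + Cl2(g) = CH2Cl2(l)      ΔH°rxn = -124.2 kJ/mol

ΔH°rxn = 52.3 kJ/mol

(1) × 2: contributes 2·x
(2) reversed: +92.3 kJ/mol
(3) as written: -124.2 kJ/mol
+72.7 = (+92.3) + (-124.2) + 2·x
x = (+72.7 − (-31.9)) / (2) = 52.3 kJ/mol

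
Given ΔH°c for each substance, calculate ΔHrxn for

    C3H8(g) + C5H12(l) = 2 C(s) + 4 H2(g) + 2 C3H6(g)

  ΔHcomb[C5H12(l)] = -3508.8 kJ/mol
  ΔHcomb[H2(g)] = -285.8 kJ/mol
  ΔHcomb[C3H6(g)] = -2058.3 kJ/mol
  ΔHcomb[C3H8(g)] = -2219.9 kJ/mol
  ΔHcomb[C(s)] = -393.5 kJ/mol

With combustion enthalpies, reactants minus products:
= [1·(-2219.9) + 1·(-3508.8)] − [2·(-393.5) + 4·(-285.8) + 2·(-2058.3)]
= 318.1 kJ/mol

ΔHrxn = 318.1 kJ/mol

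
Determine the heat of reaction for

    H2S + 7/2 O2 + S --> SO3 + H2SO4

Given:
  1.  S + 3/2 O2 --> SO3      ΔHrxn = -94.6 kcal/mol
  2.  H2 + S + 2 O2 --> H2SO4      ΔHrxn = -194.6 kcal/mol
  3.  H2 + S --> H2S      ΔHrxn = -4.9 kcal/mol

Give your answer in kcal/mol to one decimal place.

eq. 1 as written: -94.6 kcal/mol
eq. 2 as written: -194.6 kcal/mol
eq. 3 reversed: +4.9 kcal/mol
ΔHrxn = (1)·(-94.6) + (1)·(-194.6) + (-1)·(-4.9) = -284.3 kcal/mol

ΔHrxn = -284.3 kcal/mol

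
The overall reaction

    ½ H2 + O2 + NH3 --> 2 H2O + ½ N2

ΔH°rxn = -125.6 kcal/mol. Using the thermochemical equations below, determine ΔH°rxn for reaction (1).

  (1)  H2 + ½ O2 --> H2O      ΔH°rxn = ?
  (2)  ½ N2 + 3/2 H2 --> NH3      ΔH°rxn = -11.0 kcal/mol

(1) × 2 (×2 to match 2 H2O in the target): contributes 2·x
(2) reversed (reverse to put NH3 on the reactant side): +11.0 kcal/mol
-125.6 = (+11.0) + 2·x
x = (-125.6 − (+11.0)) / (2) = -68.3 kcal/mol

ΔH°rxn = -68.3 kcal/mol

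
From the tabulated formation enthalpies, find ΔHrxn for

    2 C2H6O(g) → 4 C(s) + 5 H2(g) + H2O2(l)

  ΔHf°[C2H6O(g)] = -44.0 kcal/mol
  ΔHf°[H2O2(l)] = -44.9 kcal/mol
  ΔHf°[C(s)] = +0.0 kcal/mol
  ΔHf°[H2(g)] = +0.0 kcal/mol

ΔHrxn = 43.1 kcal/mol

Products: 4·(+0.0) + 5·(+0.0) + 1·(-44.9) = -44.9
Reactants: 2·(-44.0) = -88.0
ΔHrxn = (-44.9) − (-88.0) = 43.1 kcal/mol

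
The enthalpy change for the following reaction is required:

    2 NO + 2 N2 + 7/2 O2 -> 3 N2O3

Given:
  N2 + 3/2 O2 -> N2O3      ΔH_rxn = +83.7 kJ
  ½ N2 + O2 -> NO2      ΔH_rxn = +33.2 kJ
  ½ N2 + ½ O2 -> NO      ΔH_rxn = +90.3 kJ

equation 1 × 3: (3)·(+83.7) = +251.1 kJ
equation 2: not needed.
equation 3 reversed and × 2: (-2)·(+90.3) = -180.6 kJ
ΔH_rxn = (+251.1) + (-180.6) = 70.5 kJ

ΔH_rxn = 70.5 kJ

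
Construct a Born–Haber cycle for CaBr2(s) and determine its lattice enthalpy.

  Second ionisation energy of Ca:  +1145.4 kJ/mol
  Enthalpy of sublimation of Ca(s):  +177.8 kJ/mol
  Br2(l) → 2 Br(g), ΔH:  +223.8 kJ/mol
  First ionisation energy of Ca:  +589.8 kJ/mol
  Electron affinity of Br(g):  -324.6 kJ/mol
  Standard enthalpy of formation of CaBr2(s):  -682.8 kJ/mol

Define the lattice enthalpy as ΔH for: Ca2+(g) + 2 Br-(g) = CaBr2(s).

U = -2170.4 kJ/mol

ΔHf° = 1·ΔHsub + 1·(ΣIE) + 1·D(Br2) + 2·EA + U
-682.8 = 1·(+177.8) + 1·(+1735.2) + 1·(+223.8) + 2·(-324.6) + U
U = -682.8 − (+1487.6) = -2170.4 kJ/mol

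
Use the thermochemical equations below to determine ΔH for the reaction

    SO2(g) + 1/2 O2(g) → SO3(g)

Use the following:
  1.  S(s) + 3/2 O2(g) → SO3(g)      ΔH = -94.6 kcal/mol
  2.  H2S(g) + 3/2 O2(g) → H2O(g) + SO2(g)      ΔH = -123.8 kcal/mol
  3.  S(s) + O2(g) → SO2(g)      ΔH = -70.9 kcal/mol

ΔH = -23.7 kcal/mol

eq. 1 as written: -94.6 kcal/mol
eq. 2: not needed.
eq. 3 reversed: +70.9 kcal/mol
Since enthalpy is a state function, ΔH = (-94.6) + (+70.9) = -23.7 kcal/mol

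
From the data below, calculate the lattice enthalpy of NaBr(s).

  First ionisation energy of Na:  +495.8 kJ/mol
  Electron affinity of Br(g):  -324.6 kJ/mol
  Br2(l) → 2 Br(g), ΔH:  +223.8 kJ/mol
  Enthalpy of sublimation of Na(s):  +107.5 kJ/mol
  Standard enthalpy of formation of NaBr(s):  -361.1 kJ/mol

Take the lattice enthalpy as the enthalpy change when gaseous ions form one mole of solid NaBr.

ΔHf° = 1·ΔHsub + 1·(ΣIE) + 1/2·D(Br2) + 1·EA + U
-361.1 = 1·(+107.5) + 1·(+495.8) + 1/2·(+223.8) + 1·(-324.6) + U
U = -361.1 − (+390.6) = -751.7 kJ/mol

U = -751.7 kJ/mol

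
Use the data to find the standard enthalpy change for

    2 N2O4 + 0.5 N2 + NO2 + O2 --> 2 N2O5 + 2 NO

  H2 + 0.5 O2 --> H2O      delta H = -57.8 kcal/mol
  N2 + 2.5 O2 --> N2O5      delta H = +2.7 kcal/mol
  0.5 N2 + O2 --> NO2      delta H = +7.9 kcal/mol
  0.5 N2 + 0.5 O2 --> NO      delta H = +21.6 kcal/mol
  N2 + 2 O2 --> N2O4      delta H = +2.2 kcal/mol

delta H = 36.3 kcal/mol

equation 1: not needed (H2O appears nowhere else).
equation 2 × 2 (×2 to match 2 N2O5 in the target): (2)·(+2.7) = +5.4 kcal/mol
equation 3 reversed (NO2 must end up as a reactant): -7.9 kcal/mol
equation 4 × 2 (×2 to match 2 NO in the target): (2)·(+21.6) = +43.2 kcal/mol
equation 5 reversed and × 2 (reverse to put N2O4 on the reactant side; scale by 2 for the 2 N2O4): (-2)·(+2.2) = -4.4 kcal/mol
delta H = (+5.4) + (-7.9) + (+43.2) + (-4.4) = 36.3 kcal/mol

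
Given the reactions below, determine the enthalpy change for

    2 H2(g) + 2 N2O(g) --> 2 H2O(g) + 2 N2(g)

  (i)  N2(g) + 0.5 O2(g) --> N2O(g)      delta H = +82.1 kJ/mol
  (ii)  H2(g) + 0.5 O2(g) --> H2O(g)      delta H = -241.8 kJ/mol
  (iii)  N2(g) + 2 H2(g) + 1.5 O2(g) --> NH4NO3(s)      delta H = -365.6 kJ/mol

(i) reversed and × 2 (reverse to put N2O(g) on the reactant side; ×2 to match 2 N2O(g) in the target): (-2)·(+82.1) = -164.2 kJ/mol
(ii) × 2 (scale by 2 for the 2 H2O(g)): (2)·(-241.8) = -483.6 kJ/mol
(iii): not needed (NH4NO3(s) appears nowhere else).
delta H = (-2)·(+82.1) + (2)·(-241.8) = -647.8 kJ/mol

delta H = -647.8 kJ/mol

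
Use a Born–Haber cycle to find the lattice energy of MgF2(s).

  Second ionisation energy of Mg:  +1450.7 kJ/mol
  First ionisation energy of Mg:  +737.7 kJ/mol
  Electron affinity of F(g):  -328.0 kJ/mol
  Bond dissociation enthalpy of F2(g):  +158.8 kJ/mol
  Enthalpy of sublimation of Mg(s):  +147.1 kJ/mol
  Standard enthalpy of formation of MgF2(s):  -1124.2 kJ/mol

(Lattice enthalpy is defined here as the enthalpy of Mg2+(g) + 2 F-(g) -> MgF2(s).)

ΔHf° = 1·ΔHsub + 1·(ΣIE) + 1·D(F2) + 2·EA + U
-1124.2 = 1·(+147.1) + 1·(+2188.4) + 1·(+158.8) + 2·(-328.0) + U
U = -1124.2 − (+1838.3) = -2962.5 kJ/mol

U = -2962.5 kJ/mol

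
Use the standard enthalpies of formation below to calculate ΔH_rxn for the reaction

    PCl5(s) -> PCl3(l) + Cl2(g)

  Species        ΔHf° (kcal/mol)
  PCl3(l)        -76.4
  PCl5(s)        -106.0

ΔH_rxn = 29.6 kcal/mol

ΔH°rxn = Σ nΔHf°(products) − Σ nΔHf°(reactants).
Products: 1·(-76.4) + 1·(+0.0) = -76.4
Reactants: 1·(-106.0) = -106.0
ΔH_rxn = (-76.4) − (-106.0) = 29.6 kcal/mol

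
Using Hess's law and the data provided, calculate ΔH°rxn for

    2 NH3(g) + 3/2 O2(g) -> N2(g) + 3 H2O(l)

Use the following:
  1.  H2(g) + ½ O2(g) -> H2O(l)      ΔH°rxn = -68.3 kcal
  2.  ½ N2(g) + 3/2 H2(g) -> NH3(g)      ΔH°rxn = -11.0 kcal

eq. 1 × 3 (×3 to match 3 H2O(l) in the target): (3)·(-68.3) = -204.9 kcal
eq. 2 reversed and × 2 (NH3(g) must end up as a reactant; scale by 2 for the 2 NH3(g)): (-2)·(-11.0) = +22.0 kcal
Since enthalpy is a state function, ΔH°rxn = (3)·(-68.3) + (-2)·(-11.0) = -182.9 kcal

ΔH°rxn = -182.9 kcal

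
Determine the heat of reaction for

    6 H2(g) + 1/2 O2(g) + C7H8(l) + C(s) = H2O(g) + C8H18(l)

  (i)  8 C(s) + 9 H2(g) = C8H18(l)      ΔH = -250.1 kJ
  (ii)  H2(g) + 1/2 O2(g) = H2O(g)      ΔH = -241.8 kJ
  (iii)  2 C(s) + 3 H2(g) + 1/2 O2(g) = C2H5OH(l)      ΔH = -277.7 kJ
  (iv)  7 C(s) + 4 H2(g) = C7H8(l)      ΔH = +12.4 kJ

(i) as written (C8H18(l) already on the product side): -250.1 kJ
(ii) as written (H2O(g) already on the product side): -241.8 kJ
(iii): not needed (C2H5OH(l) appears nowhere else).
(iv) reversed (reverse to put C7H8(l) on the reactant side): -12.4 kJ
ΔH = (-250.1) + (-241.8) + (-12.4) = -504.3 kJ

ΔH = -504.3 kJ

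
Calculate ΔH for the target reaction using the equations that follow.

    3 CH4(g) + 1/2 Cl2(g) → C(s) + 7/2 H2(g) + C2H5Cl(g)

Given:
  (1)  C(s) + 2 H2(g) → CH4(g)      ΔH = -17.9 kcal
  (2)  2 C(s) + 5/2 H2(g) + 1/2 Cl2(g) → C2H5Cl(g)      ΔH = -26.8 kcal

(1) reversed and × 3 (CH4(g) must end up as a reactant; scale by 3 for the 3 CH4(g)): (-3)·(-17.9) = +53.7 kcal
(2) as written (C2H5Cl(g) already on the product side): -26.8 kcal
ΔH = (-3)·(-17.9) + (1)·(-26.8) = 26.9 kcal

ΔH = 26.9 kcal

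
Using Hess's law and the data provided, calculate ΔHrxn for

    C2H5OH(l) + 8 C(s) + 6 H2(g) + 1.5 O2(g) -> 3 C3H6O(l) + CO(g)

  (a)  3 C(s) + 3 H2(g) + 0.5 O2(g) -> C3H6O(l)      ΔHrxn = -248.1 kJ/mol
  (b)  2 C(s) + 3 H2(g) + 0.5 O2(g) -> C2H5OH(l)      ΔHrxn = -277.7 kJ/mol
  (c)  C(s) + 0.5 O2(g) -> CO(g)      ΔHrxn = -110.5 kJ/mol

(a) × 3: (3)·(-248.1) = -744.3 kJ/mol
(b) reversed: +277.7 kJ/mol
(c) as written: -110.5 kJ/mol
ΔHrxn = (3)·(-248.1) + (-1)·(-277.7) + (1)·(-110.5) = -577.1 kJ/mol

ΔHrxn = -577.1 kJ/mol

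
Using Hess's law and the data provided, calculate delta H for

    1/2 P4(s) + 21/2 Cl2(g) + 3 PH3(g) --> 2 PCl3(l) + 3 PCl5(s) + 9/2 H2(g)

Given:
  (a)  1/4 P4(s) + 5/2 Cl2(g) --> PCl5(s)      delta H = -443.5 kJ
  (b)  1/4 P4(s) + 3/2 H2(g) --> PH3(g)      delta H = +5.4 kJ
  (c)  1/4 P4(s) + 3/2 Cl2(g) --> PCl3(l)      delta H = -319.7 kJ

delta H = -1986.1 kJ

(a) × 3: (3)·(-443.5) = -1330.5 kJ
(b) reversed and × 3: (-3)·(+5.4) = -16.2 kJ
(c) × 2: (2)·(-319.7) = -639.4 kJ
Since enthalpy is a state function, delta H = (-1330.5) + (-16.2) + (-639.4) = -1986.1 kJ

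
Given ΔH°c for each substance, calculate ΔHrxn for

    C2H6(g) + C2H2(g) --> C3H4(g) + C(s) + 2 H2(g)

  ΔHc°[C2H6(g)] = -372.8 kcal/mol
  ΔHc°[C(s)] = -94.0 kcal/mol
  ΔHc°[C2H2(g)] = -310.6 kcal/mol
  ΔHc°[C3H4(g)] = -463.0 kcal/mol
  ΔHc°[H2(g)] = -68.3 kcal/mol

With combustion enthalpies, reactants minus products:
= [1·(-372.8) + 1·(-310.6)] − [1·(-463.0) + 1·(-94.0) + 2·(-68.3)]
= 10.2 kcal/mol

ΔHrxn = 10.2 kcal/mol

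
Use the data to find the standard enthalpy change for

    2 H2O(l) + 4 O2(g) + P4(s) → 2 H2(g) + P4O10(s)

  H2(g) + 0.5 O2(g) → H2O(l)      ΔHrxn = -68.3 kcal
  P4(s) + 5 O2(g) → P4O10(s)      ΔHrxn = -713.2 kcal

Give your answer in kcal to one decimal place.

ΔHrxn = -576.6 kcal

equation 1 reversed and × 2 (reverse to put H2O(l) on the reactant side; scale by 2 for the 2 H2O(l)): (-2)·(-68.3) = +136.6 kcal
equation 2 as written (P4O10(s) already on the product side): -713.2 kcal
ΔHrxn = (-2)·(-68.3) + (1)·(-713.2) = -576.6 kcal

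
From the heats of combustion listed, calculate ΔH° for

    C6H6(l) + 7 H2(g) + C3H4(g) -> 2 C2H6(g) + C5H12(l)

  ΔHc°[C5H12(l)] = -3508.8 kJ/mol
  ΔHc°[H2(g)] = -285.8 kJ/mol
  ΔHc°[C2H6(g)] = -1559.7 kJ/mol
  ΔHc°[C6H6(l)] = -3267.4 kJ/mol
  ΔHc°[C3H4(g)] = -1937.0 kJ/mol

ΔH° = -576.8 kJ/mol

With combustion enthalpies, reactants minus products:
= [1·(-3267.4) + 7·(-285.8) + 1·(-1937.0)] − [2·(-1559.7) + 1·(-3508.8)]
= -576.8 kJ/mol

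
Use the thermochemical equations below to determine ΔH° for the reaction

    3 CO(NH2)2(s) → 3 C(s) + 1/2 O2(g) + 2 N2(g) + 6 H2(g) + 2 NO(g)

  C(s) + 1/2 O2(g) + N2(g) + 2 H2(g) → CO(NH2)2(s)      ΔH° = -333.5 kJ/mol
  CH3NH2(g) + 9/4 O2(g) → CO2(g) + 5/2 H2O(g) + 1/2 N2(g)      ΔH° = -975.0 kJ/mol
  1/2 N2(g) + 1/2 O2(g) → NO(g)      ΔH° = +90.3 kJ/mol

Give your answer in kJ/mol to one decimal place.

equation 1 reversed and × 3 (reverse to put CO(NH2)2(s) on the reactant side; scale by 3 for the 3 CO(NH2)2(s)): (-3)·(-333.5) = +1000.5 kJ/mol
equation 2: not needed (CO2(g) appears nowhere else).
equation 3 × 2 (×2 to match 2 NO(g) in the target): (2)·(+90.3) = +180.6 kJ/mol
Summing the manipulated equations, ΔH° = (-3)·(-333.5) + (2)·(+90.3) = 1181.1 kJ/mol

ΔH° = 1181.1 kJ/mol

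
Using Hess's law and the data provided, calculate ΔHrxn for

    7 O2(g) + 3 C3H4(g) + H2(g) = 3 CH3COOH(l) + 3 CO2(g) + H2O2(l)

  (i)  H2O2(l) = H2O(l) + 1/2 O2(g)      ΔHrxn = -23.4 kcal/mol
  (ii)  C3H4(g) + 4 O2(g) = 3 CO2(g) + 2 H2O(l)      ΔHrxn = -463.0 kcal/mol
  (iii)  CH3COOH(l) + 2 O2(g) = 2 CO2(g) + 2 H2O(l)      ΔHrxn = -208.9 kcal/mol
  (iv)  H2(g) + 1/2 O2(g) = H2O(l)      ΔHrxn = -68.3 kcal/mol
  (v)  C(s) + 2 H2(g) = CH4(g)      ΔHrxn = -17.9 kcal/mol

(i) reversed: +23.4 kcal/mol
(ii) × 3: (3)·(-463.0) = -1389.0 kcal/mol
(iii) reversed and × 3: (-3)·(-208.9) = +626.7 kcal/mol
(iv) as written: -68.3 kcal/mol
(v): not needed.
Summing the manipulated equations, ΔHrxn = (-1)·(-23.4) + (3)·(-463.0) + (-3)·(-208.9) + (1)·(-68.3) = -807.2 kcal/mol

ΔHrxn = -807.2 kcal/mol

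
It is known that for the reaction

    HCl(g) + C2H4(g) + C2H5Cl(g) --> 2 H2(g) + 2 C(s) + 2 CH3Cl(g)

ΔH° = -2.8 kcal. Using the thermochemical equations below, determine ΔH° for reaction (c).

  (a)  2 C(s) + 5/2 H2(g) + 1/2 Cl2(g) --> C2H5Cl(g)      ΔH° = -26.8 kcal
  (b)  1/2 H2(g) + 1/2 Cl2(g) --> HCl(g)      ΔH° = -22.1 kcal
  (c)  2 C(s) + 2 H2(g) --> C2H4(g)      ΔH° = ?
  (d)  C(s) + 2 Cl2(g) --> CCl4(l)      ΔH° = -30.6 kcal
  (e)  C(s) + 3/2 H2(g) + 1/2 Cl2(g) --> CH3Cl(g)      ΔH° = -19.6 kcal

ΔH° = 12.5 kcal

(a) reversed: +26.8 kcal
(b) reversed: +22.1 kcal
(c) reversed: contributes −x
(d): not needed.
(e) × 2: (2)·(-19.6) = -39.2 kcal
-2.8 = (+26.8) + (+22.1) + (-39.2) − x
x = (-2.8 − (+9.7)) / (-1) = 12.5 kcal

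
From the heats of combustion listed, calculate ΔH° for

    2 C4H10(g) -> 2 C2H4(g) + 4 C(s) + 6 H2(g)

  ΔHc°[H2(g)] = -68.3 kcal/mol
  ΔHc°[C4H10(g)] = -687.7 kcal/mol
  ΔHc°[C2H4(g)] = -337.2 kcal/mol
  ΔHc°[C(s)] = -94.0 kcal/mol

With combustion enthalpies, reactants minus products:
= [2·(-687.7)] − [2·(-337.2) + 4·(-94.0) + 6·(-68.3)]
= 84.8 kcal/mol

ΔH° = 84.8 kcal/mol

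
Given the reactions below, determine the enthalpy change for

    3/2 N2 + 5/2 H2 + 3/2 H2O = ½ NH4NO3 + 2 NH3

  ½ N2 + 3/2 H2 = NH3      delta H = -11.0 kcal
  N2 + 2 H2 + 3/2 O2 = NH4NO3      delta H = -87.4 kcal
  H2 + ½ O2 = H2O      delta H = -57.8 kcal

delta H = 21.0 kcal

equation 1 × 2 (scale by 2 for the 2 NH3): (2)·(-11.0) = -22.0 kcal
equation 2 × 1/2 (×1/2 to match 1/2 NH4NO3 in the target): (1/2)·(-87.4) = -43.7 kcal
equation 3 reversed and × 3/2 (reverse to put H2O on the reactant side; ×3/2 to match 3/2 H2O in the target): (-3/2)·(-57.8) = +86.7 kcal
By Hess's law, delta H = (2)·(-11.0) + (1/2)·(-87.4) + (-3/2)·(-57.8) = 21.0 kcal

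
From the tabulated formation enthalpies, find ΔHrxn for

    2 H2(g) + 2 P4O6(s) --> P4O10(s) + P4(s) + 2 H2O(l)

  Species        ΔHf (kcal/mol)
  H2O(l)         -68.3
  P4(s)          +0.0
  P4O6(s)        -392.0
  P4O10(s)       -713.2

ΔHrxn = -65.8 kcal/mol

Products: 1·(-713.2) + 1·(+0.0) + 2·(-68.3) = -849.8
Reactants: 2·(+0.0) + 2·(-392.0) = -784.0
ΔHrxn = (-849.8) − (-784.0) = -65.8 kcal/mol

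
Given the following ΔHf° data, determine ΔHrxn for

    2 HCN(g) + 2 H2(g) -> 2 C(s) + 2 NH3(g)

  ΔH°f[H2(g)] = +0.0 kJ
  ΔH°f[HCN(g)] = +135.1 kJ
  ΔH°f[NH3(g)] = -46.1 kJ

ΔHrxn = -362.4 kJ

Products: 2·(+0.0) + 2·(-46.1) = -92.2
Reactants: 2·(+135.1) + 2·(+0.0) = +270.2
ΔHrxn = (-92.2) − (+270.2) = -362.4 kJ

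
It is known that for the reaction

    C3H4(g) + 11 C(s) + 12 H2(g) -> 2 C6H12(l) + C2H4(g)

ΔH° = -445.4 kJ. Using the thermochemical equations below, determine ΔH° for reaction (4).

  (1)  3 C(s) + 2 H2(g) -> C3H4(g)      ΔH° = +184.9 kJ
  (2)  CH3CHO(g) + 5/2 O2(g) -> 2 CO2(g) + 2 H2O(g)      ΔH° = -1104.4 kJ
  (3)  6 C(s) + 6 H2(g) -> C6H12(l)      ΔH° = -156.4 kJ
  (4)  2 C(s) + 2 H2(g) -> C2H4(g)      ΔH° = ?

(1) reversed: -184.9 kJ
(2): not needed.
(3) × 2: (2)·(-156.4) = -312.8 kJ
(4) as written: contributes x
-445.4 = (-184.9) + (-312.8) + x
x = (-445.4 − (-497.7)) / (1) = 52.3 kJ

ΔH° = 52.3 kJ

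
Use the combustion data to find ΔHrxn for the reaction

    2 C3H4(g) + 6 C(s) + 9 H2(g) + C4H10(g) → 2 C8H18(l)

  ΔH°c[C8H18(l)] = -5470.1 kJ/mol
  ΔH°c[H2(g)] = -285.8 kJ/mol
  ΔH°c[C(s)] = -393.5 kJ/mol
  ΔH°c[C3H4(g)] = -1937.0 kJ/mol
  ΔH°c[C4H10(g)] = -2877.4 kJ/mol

ΔHrxn = -744.4 kJ/mol

With combustion enthalpies, reactants minus products:
= [2·(-1937.0) + 6·(-393.5) + 9·(-285.8) + 1·(-2877.4)] − [2·(-5470.1)]
= -744.4 kJ/mol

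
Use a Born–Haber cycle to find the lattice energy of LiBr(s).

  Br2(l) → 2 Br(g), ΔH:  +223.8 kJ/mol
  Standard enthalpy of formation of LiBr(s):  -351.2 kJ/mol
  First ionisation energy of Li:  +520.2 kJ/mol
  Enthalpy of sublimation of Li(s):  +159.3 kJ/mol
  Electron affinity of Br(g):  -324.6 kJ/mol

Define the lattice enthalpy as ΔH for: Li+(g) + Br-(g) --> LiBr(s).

U = -818.0 kJ/mol

ΔHf° = 1·ΔHsub + 1·(ΣIE) + 1/2·D(Br2) + 1·EA + U
-351.2 = 1·(+159.3) + 1·(+520.2) + 1/2·(+223.8) + 1·(-324.6) + U
U = -351.2 − (+466.8) = -818.0 kJ/mol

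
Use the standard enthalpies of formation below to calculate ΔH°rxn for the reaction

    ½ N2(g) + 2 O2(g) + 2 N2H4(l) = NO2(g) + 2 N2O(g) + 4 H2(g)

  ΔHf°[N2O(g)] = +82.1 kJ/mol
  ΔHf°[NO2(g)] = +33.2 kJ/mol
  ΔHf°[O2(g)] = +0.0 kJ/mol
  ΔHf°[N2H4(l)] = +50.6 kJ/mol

ΔH°rxn = 96.2 kJ/mol

ΔH°rxn = Σ nΔHf°(products) − Σ nΔHf°(reactants).
Products: 1·(+33.2) + 2·(+82.1) + 4·(+0.0) = +197.4
Reactants: 1/2·(+0.0) + 2·(+0.0) + 2·(+50.6) = +101.2
ΔH°rxn = (+197.4) − (+101.2) = 96.2 kJ/mol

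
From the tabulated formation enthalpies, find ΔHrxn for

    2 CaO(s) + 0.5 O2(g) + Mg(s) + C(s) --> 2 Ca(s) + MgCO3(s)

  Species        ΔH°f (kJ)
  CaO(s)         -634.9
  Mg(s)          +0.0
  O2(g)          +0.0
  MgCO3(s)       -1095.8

ΔHrxn = 174.0 kJ

Products: 2·(+0.0) + 1·(-1095.8) = -1095.8
Reactants: 2·(-634.9) + 1/2·(+0.0) + 1·(+0.0) + 1·(+0.0) = -1269.8
ΔHrxn = (-1095.8) − (-1269.8) = 174.0 kJ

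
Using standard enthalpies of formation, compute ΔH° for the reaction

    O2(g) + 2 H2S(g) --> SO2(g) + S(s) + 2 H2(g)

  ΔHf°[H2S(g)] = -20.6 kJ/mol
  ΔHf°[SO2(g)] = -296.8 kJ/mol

Products: 1·(-296.8) + 1·(+0.0) + 2·(+0.0) = -296.8
Reactants: 1·(+0.0) + 2·(-20.6) = -41.2
ΔH° = (-296.8) − (-41.2) = -255.6 kJ/mol

ΔH° = -255.6 kJ/mol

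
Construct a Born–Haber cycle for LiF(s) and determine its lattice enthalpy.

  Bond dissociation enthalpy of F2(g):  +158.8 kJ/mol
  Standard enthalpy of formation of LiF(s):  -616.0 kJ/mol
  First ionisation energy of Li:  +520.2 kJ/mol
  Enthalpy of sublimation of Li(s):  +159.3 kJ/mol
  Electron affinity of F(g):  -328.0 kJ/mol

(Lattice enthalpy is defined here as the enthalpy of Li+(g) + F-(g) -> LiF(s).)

ΔHf° = 1·ΔHsub + 1·(ΣIE) + 1/2·D(F2) + 1·EA + U
-616.0 = 1·(+159.3) + 1·(+520.2) + 1/2·(+158.8) + 1·(-328.0) + U
U = -616.0 − (+430.9) = -1046.9 kJ/mol

U = -1046.9 kJ/mol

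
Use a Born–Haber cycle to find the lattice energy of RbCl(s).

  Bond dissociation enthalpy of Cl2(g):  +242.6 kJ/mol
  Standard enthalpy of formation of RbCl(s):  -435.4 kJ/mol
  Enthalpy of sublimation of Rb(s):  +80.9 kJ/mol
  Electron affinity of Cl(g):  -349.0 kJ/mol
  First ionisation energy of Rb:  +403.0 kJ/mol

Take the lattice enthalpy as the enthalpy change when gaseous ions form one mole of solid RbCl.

ΔHf° = 1·ΔHsub + 1·(ΣIE) + 1/2·D(Cl2) + 1·EA + U
-435.4 = 1·(+80.9) + 1·(+403.0) + 1/2·(+242.6) + 1·(-349.0) + U
U = -435.4 − (+256.2) = -691.6 kJ/mol

U = -691.6 kJ/mol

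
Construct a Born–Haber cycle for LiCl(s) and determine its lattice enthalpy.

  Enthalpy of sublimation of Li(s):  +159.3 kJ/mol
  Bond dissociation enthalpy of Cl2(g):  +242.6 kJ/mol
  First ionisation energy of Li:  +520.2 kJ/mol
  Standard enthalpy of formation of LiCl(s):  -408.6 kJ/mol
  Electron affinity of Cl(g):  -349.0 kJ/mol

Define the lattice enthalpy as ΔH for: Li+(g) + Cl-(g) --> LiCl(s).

ΔHf° = 1·ΔHsub + 1·(ΣIE) + 1/2·D(Cl2) + 1·EA + U
-408.6 = 1·(+159.3) + 1·(+520.2) + 1/2·(+242.6) + 1·(-349.0) + U
U = -408.6 − (+451.8) = -860.4 kJ/mol

U = -860.4 kJ/mol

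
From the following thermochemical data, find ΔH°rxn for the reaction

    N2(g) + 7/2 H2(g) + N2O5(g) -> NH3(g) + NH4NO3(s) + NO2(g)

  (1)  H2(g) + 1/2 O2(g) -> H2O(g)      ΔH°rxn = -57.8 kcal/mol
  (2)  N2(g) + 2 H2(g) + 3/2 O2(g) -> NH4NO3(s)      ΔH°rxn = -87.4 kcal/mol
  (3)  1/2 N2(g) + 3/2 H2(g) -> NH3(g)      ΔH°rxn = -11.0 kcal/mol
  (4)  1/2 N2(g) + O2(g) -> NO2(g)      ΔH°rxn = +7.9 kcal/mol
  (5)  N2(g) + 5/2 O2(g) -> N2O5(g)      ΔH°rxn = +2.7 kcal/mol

(1): not needed (H2O(g) appears nowhere else).
(2) as written (NH4NO3(s) already on the product side): -87.4 kcal/mol
(3) as written (NH3(g) already on the product side): -11.0 kcal/mol
(4) as written (NO2(g) already on the product side): +7.9 kcal/mol
(5) reversed (N2O5(g) must end up as a reactant): -2.7 kcal/mol
ΔH°rxn = (1)·(-87.4) + (1)·(-11.0) + (1)·(+7.9) + (-1)·(+2.7) = -93.2 kcal/mol

ΔH°rxn = -93.2 kcal/mol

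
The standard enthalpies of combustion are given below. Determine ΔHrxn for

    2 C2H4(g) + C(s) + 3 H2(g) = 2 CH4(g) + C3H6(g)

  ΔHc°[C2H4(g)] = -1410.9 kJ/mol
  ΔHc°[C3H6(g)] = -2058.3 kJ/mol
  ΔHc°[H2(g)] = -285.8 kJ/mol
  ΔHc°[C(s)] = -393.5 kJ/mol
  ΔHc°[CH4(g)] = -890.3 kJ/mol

ΔHrxn = -233.8 kJ/mol

With combustion enthalpies, reactants minus products:
= [2·(-1410.9) + 1·(-393.5) + 3·(-285.8)] − [2·(-890.3) + 1·(-2058.3)]
= -233.8 kJ/mol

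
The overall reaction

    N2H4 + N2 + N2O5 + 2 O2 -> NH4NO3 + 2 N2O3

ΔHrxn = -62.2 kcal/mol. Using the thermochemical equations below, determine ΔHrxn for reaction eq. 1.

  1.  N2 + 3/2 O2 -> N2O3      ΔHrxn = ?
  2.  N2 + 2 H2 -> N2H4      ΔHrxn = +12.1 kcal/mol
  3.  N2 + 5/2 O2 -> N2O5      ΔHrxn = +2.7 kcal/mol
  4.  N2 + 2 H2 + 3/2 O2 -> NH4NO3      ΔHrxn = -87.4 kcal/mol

eq. 1 × 2 (×2 to match 2 N2O3 in the target): contributes 2·x
eq. 2 reversed (N2H4 must end up as a reactant): -12.1 kcal/mol
eq. 3 reversed (reverse to put N2O5 on the reactant side): -2.7 kcal/mol
eq. 4 as written (NH4NO3 already on the product side): -87.4 kcal/mol
-62.2 = (-12.1) + (-2.7) + (-87.4) + 2·x
x = (-62.2 − (-102.2)) / (2) = 20.0 kcal/mol

ΔHrxn = 20.0 kcal/mol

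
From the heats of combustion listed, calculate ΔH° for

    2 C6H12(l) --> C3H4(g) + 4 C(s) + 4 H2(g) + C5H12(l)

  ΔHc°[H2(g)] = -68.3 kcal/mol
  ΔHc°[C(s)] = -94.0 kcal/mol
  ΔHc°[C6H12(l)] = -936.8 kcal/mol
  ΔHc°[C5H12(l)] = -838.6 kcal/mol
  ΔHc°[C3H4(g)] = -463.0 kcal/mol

With combustion enthalpies, reactants minus products:
= [2·(-936.8)] − [1·(-463.0) + 4·(-94.0) + 4·(-68.3) + 1·(-838.6)]
= 77.2 kcal/mol

ΔH° = 77.2 kcal/mol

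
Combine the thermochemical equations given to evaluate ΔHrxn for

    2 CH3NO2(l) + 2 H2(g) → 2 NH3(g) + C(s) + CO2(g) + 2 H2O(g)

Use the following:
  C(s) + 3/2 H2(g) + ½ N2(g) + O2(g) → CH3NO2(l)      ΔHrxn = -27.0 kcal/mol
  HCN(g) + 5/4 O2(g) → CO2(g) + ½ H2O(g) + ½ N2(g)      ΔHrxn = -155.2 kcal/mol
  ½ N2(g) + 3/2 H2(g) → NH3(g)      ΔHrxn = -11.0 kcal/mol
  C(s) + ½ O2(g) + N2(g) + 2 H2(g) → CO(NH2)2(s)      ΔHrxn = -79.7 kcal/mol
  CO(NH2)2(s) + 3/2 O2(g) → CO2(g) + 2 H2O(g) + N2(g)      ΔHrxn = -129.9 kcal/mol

equation 1 reversed and × 2 (CH3NO2(l) must end up as a reactant; scale by 2 for the 2 CH3NO2(l)): (-2)·(-27.0) = +54.0 kcal/mol
equation 2: not needed (HCN(g) appears nowhere else).
equation 3 × 2 (×2 to match 2 NH3(g) in the target): (2)·(-11.0) = -22.0 kcal/mol
equation 4 as written: -79.7 kcal/mol
equation 5 as written: -129.9 kcal/mol
ΔHrxn = (-2)·(-27.0) + (2)·(-11.0) + (1)·(-79.7) + (1)·(-129.9) = -177.6 kcal/mol

ΔHrxn = -177.6 kcal/mol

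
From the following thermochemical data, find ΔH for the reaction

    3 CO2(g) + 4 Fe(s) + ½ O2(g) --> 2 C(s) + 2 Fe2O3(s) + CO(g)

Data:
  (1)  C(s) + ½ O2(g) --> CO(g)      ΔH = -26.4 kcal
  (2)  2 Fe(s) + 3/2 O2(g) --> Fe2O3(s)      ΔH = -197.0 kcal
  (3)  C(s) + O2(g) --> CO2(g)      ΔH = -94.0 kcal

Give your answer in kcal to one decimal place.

ΔH = -138.4 kcal

(1) as written (CO(g) already on the product side): -26.4 kcal
(2) × 2 (scale by 2 for the 2 Fe2O3(s)): (2)·(-197.0) = -394.0 kcal
(3) reversed and × 3 (CO2(g) must end up as a reactant; ×3 to match 3 CO2(g) in the target): (-3)·(-94.0) = +282.0 kcal
Since enthalpy is a state function, ΔH = (1)·(-26.4) + (2)·(-197.0) + (-3)·(-94.0) = -138.4 kcal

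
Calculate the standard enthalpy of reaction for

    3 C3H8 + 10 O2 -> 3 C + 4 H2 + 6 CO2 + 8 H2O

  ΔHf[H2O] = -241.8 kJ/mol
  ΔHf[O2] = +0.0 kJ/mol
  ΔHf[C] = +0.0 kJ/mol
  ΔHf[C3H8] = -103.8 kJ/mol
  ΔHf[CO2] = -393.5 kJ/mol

ΔHrxn = -3984.0 kJ/mol

Products: 3·(+0.0) + 4·(+0.0) + 6·(-393.5) + 8·(-241.8) = -4295.4
Reactants: 3·(-103.8) + 10·(+0.0) = -311.4
ΔHrxn = (-4295.4) − (-311.4) = -3984.0 kJ/mol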